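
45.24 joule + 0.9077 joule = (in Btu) 0.04374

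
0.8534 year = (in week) 44.5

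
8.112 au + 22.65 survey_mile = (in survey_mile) 7.541e+08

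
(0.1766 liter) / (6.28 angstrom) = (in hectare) 28.12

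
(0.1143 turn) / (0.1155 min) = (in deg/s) 5.938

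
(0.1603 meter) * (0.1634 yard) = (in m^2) 0.02395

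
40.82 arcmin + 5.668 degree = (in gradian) 7.054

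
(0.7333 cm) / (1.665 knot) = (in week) 1.416e-08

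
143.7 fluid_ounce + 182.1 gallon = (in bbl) 4.362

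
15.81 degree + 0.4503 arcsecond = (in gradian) 17.57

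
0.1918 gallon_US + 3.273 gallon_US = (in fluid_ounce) 443.5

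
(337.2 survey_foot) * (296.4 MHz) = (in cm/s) 3.046e+12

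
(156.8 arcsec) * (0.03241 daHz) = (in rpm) 0.002353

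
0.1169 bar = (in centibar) 11.69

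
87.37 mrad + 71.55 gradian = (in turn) 0.1928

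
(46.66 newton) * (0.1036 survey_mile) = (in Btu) 7.374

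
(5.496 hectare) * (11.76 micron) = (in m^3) 0.6463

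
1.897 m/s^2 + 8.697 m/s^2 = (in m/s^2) 10.59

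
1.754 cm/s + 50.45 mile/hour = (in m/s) 22.57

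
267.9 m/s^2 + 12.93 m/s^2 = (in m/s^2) 280.8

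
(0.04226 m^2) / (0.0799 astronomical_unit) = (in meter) 3.536e-12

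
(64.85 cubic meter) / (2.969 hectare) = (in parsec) 7.079e-20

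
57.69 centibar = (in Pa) 5.769e+04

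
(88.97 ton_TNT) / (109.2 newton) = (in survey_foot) 1.118e+10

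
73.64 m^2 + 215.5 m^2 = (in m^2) 289.1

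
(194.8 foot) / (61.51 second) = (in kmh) 3.475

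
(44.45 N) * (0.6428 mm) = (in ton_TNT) 6.829e-12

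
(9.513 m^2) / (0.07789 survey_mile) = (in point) 215.1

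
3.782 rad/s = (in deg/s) 216.7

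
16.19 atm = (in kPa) 1640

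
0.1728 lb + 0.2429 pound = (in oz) 6.651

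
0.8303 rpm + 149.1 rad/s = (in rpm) 1425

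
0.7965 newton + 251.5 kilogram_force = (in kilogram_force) 251.6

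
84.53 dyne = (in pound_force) 0.00019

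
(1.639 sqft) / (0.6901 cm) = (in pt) 6.255e+04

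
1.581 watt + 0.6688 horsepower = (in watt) 500.3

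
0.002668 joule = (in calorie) 0.0006377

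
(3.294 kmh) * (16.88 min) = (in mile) 0.5758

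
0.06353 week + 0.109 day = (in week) 0.0791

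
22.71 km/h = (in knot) 12.26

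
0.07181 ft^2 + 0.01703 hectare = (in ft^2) 1833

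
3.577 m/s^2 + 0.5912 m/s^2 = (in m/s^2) 4.168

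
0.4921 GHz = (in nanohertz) 4.921e+17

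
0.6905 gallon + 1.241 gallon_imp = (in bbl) 0.05193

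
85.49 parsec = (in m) 2.638e+18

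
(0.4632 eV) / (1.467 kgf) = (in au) 3.448e-32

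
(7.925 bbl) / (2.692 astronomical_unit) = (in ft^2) 3.368e-11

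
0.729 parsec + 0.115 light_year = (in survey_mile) 1.465e+13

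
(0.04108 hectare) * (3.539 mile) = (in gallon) 6.181e+08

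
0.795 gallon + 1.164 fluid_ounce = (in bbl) 0.01915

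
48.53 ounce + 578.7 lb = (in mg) 2.639e+08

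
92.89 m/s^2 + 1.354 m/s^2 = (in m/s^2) 94.24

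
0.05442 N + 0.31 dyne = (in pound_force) 0.01223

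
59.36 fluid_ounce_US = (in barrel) 0.01104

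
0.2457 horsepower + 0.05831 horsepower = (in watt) 226.7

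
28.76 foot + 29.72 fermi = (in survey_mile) 0.005447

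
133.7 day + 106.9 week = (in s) 7.62e+07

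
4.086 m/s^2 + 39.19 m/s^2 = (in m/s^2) 43.28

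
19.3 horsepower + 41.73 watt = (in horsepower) 19.36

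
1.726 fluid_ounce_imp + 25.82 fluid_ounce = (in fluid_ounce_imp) 28.6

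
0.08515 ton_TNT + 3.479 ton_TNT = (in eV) 9.308e+28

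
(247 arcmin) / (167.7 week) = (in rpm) 6.765e-09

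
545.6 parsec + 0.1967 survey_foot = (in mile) 1.046e+16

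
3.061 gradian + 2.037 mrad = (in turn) 0.007977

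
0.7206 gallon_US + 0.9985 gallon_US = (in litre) 6.508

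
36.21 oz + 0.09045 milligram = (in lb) 2.263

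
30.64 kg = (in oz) 1081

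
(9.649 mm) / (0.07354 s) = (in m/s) 0.1312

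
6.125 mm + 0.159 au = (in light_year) 2.514e-06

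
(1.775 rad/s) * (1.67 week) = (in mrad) 1.793e+09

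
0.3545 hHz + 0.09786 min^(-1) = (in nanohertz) 3.545e+10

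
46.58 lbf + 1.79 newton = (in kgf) 21.31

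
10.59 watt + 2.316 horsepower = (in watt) 1738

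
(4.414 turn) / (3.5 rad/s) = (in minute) 0.1321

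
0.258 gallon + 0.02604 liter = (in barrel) 0.006307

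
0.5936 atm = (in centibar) 60.15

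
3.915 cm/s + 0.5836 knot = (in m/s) 0.3394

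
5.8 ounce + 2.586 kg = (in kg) 2.75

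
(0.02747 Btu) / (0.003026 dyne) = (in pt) 2.715e+12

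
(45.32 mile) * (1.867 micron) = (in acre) 3.365e-05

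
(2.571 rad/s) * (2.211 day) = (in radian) 4.911e+05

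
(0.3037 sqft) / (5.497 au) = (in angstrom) 0.0003431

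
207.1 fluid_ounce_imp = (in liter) 5.884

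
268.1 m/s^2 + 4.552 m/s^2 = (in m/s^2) 272.7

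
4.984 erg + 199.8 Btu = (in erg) 2.108e+12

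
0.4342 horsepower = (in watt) 323.8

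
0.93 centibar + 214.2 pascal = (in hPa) 11.44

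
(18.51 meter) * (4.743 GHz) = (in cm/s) 8.779e+12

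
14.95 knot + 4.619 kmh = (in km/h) 32.31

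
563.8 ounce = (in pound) 35.24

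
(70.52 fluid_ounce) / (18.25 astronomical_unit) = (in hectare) 7.639e-20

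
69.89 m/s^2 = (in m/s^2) 69.89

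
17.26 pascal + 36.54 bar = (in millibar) 3.654e+04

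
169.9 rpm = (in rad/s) 17.79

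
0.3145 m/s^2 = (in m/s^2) 0.3145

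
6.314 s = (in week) 1.044e-05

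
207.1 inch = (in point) 1.491e+04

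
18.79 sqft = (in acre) 0.0004314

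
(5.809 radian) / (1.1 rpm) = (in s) 50.43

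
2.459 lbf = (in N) 10.94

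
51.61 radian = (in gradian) 3286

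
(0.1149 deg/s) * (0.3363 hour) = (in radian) 2.428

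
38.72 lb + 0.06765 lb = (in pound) 38.79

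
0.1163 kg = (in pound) 0.2564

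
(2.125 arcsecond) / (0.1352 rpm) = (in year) 2.307e-11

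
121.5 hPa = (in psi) 1.762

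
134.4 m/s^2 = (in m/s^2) 134.4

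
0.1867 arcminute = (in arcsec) 11.2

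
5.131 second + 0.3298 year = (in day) 120.4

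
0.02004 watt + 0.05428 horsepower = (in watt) 40.5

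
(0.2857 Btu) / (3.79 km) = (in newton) 0.07953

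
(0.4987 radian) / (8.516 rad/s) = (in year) 1.857e-09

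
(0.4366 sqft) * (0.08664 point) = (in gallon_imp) 0.0002727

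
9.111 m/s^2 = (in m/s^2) 9.111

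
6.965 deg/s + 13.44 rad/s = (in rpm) 129.5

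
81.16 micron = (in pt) 0.2301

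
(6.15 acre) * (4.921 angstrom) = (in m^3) 1.225e-05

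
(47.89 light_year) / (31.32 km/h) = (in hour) 1.447e+13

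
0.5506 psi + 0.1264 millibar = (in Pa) 3809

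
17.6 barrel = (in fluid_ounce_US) 9.462e+04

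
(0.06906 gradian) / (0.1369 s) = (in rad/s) 0.007924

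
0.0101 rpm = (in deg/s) 0.0606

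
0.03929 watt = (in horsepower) 5.269e-05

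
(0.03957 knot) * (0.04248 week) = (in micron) 5.23e+08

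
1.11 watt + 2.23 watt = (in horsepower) 0.004479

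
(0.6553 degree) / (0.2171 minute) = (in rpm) 0.008385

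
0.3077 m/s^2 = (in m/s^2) 0.3077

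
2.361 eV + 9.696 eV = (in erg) 1.932e-11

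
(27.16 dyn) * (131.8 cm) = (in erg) 3580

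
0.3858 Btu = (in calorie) 97.29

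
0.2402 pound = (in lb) 0.2402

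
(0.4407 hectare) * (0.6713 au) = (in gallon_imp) 9.735e+16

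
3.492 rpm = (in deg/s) 20.95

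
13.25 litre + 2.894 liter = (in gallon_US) 4.265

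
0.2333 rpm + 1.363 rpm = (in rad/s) 0.1672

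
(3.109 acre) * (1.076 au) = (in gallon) 5.35e+17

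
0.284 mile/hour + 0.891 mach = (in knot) 590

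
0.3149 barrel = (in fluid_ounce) 1693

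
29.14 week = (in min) 2.937e+05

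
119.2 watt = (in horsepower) 0.1598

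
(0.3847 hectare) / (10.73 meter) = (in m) 358.5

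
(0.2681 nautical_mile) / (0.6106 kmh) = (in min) 48.79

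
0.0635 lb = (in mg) 2.88e+04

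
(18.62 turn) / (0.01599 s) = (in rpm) 6.987e+04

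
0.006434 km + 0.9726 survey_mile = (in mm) 1.572e+06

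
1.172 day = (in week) 0.1674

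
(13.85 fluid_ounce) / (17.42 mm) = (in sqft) 0.2531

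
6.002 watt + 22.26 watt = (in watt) 28.26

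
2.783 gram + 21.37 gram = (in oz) 0.852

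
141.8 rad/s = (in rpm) 1354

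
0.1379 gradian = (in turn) 0.0003448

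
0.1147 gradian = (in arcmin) 6.194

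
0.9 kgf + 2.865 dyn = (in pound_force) 1.984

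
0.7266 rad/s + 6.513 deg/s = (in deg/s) 48.14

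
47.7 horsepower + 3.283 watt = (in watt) 3.557e+04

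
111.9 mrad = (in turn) 0.01781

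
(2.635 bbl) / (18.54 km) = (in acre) 5.584e-09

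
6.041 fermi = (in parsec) 1.958e-31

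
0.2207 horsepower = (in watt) 164.6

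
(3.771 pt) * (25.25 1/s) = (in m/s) 0.03359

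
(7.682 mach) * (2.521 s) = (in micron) 6.594e+09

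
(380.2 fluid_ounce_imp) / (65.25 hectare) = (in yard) 1.811e-08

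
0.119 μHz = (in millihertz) 0.000119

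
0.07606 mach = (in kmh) 93.23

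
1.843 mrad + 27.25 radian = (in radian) 27.25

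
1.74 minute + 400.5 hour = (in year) 0.04572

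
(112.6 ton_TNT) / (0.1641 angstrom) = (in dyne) 2.871e+27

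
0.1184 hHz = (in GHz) 1.184e-08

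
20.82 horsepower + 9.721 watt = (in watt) 1.554e+04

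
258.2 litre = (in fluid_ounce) 8731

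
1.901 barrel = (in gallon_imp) 66.48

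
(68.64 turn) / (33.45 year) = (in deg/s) 2.342e-05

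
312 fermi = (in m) 3.12e-13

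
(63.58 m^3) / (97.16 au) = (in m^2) 4.374e-12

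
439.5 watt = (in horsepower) 0.5894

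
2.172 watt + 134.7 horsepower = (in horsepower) 134.7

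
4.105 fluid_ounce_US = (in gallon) 0.03207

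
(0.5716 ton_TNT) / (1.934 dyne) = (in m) 1.237e+14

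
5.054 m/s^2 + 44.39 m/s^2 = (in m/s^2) 49.44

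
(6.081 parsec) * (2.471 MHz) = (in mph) 1.037e+24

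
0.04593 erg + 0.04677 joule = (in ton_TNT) 1.118e-11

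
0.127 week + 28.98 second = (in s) 7.684e+04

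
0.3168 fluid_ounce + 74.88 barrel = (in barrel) 74.88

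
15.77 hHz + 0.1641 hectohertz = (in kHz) 1.593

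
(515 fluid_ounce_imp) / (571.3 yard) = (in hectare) 2.801e-09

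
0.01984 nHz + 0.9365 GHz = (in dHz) 9.365e+09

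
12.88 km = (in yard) 1.409e+04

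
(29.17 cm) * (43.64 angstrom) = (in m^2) 1.273e-09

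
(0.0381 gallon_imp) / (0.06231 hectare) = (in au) 1.858e-18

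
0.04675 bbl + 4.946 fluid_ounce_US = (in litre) 7.579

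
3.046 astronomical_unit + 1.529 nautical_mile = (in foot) 1.495e+12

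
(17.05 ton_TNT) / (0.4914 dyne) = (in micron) 1.452e+22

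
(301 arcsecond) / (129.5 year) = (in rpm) 3.412e-12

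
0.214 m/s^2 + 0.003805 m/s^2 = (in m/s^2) 0.2178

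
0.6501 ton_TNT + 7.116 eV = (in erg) 2.72e+16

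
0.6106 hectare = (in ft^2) 6.572e+04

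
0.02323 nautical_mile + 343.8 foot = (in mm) 1.478e+05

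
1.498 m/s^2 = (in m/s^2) 1.498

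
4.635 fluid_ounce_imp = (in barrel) 0.0008283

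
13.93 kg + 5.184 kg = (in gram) 1.911e+04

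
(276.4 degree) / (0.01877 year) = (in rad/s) 8.15e-06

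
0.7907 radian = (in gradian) 50.34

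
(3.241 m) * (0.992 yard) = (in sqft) 31.64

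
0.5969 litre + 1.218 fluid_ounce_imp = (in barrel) 0.003972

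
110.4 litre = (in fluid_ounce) 3733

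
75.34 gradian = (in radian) 1.183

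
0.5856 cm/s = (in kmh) 0.02108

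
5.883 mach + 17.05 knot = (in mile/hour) 4501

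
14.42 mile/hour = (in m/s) 6.446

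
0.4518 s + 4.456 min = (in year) 8.492e-06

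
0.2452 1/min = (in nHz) 4.087e+06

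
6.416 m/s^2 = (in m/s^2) 6.416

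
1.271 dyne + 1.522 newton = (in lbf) 0.3422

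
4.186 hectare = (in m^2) 4.186e+04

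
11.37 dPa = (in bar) 1.137e-05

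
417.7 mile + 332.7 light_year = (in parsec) 102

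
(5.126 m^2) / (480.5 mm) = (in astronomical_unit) 7.131e-11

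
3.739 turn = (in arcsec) 4.846e+06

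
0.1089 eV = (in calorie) 4.17e-21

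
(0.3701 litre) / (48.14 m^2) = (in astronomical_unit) 5.139e-17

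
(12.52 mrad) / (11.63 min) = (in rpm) 0.0001713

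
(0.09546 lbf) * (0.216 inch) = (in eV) 1.454e+16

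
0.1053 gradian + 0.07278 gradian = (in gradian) 0.1781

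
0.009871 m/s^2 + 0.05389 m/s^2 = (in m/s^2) 0.06376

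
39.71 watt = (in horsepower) 0.05325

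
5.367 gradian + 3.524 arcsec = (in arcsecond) 1.739e+04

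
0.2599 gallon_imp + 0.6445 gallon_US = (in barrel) 0.02278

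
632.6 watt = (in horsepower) 0.8483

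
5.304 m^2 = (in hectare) 0.0005304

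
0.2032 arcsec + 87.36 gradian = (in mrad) 1372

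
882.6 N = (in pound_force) 198.4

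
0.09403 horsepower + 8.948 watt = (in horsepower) 0.106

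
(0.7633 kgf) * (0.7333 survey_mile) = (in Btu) 8.373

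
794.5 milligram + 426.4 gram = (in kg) 0.4272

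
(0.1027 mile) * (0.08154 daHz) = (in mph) 301.5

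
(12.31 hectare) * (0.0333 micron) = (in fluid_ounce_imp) 144.3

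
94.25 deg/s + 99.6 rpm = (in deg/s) 691.8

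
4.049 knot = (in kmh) 7.499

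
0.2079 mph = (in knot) 0.1807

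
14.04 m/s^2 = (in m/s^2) 14.04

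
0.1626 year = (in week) 8.478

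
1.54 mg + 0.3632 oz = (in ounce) 0.3633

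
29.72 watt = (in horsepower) 0.03986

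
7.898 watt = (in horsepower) 0.01059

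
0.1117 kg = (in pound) 0.2463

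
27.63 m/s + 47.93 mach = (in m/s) 1.635e+04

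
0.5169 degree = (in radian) 0.009022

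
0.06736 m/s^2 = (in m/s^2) 0.06736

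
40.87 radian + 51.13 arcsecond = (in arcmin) 1.405e+05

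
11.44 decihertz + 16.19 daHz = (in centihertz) 1.63e+04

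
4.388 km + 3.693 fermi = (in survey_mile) 2.727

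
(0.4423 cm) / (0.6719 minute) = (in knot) 0.0002133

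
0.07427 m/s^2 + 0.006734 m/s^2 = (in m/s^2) 0.081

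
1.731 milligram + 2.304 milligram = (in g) 0.004035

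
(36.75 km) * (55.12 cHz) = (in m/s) 2.026e+04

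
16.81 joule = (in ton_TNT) 4.018e-09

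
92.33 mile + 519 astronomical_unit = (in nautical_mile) 4.192e+10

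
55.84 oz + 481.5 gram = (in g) 2065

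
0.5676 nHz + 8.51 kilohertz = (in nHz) 8.51e+12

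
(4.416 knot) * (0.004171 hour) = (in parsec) 1.106e-15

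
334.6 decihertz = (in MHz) 3.346e-05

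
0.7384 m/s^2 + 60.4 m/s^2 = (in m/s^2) 61.14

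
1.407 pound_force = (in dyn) 6.259e+05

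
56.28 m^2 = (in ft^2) 605.8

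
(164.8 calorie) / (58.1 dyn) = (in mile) 737.4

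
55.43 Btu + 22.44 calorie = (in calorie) 1.4e+04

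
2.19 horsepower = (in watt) 1633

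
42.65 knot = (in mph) 49.08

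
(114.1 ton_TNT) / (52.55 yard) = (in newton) 9.935e+09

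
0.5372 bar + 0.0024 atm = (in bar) 0.5396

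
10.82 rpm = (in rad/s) 1.133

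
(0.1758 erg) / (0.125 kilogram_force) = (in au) 9.587e-20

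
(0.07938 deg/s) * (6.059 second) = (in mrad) 8.394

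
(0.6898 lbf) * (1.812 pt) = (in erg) 1.961e+04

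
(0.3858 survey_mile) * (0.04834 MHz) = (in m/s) 3.001e+07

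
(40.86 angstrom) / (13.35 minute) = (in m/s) 5.101e-12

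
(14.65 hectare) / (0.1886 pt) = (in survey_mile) 1.368e+06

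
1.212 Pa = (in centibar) 0.001212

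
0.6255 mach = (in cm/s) 2.13e+04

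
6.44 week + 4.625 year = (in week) 247.6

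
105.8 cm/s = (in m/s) 1.058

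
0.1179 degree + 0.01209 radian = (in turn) 0.002252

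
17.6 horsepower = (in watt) 1.312e+04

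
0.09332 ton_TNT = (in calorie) 9.332e+07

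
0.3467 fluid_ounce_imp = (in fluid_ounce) 0.3331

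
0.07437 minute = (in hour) 0.00124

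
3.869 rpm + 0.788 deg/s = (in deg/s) 24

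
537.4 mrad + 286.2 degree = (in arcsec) 1.141e+06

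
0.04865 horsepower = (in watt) 36.28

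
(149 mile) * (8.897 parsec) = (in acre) 1.627e+19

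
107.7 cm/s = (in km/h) 3.877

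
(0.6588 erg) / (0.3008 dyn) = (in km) 2.19e-05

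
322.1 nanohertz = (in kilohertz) 3.221e-10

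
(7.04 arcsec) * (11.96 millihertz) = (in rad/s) 4.082e-07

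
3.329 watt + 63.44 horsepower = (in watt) 4.731e+04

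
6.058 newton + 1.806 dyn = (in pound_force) 1.362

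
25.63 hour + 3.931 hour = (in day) 1.232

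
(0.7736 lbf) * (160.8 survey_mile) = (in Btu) 844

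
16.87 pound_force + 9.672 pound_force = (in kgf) 12.04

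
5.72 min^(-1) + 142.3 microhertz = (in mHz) 95.48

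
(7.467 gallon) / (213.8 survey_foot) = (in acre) 1.072e-07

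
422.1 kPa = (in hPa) 4221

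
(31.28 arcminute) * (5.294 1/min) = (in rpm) 0.007666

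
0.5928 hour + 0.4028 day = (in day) 0.4275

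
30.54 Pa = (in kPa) 0.03054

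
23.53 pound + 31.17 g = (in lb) 23.6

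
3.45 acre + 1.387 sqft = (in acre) 3.45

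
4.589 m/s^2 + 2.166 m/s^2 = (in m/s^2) 6.755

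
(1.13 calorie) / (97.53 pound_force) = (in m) 0.0109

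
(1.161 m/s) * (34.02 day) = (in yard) 3.732e+06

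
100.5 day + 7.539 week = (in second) 1.324e+07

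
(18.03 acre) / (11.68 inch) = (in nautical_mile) 132.8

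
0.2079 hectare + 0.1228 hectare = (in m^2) 3307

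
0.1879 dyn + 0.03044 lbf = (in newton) 0.1354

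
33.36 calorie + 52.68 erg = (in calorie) 33.36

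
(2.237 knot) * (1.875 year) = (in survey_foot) 2.233e+08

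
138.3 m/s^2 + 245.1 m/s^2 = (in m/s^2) 383.4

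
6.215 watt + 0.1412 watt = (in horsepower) 0.008524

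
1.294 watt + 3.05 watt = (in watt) 4.344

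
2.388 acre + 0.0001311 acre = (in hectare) 0.9664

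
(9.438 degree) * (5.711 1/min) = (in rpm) 0.1497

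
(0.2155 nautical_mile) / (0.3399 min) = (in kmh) 70.45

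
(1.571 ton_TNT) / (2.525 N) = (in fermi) 2.603e+24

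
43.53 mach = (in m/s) 1.482e+04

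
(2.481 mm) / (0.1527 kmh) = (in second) 0.05849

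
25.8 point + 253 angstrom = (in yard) 0.009954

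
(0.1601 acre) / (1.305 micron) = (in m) 4.965e+08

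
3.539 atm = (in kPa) 358.6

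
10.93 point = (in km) 3.856e-06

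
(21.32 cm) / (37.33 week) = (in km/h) 3.4e-08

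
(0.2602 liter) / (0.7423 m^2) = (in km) 3.505e-07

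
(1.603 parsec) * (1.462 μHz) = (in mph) 1.618e+11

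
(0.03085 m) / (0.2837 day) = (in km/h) 4.531e-06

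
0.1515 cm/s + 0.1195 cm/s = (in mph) 0.006062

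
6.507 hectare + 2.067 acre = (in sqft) 7.904e+05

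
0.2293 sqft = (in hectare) 2.13e-06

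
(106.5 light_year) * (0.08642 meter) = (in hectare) 8.707e+12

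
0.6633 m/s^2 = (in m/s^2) 0.6633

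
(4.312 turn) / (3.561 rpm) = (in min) 1.211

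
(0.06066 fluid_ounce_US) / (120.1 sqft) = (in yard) 1.758e-07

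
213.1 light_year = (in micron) 2.016e+24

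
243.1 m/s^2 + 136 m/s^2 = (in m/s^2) 379.1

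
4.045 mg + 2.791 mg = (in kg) 6.836e-06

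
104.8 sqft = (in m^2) 9.736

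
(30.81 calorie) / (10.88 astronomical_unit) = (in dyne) 7.92e-06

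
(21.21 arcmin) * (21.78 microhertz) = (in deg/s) 7.699e-06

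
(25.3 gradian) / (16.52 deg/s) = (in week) 2.279e-06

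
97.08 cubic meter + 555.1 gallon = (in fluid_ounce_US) 3.354e+06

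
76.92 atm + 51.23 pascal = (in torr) 5.846e+04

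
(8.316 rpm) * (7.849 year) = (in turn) 3.431e+07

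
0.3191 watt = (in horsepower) 0.0004279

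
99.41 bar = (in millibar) 9.941e+04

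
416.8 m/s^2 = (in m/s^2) 416.8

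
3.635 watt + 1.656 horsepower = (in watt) 1239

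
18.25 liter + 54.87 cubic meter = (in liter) 5.489e+04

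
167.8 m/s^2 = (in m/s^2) 167.8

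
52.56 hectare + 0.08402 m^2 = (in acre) 129.9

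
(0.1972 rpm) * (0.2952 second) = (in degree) 0.3493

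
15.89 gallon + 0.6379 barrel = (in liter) 161.6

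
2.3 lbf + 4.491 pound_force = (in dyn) 3.021e+06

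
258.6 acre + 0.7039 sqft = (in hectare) 104.7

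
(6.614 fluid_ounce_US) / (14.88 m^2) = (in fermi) 1.315e+10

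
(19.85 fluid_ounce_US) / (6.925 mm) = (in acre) 2.095e-05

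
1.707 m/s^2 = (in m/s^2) 1.707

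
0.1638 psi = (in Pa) 1129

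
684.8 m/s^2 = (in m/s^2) 684.8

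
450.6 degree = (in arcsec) 1.622e+06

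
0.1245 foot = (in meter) 0.03795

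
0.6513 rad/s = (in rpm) 6.219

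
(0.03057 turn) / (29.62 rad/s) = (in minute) 0.0001081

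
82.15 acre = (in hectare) 33.24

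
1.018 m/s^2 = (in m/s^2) 1.018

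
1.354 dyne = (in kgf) 1.381e-06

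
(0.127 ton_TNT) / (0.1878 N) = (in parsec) 9.17e-08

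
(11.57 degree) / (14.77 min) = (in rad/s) 0.0002279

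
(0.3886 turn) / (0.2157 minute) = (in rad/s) 0.1887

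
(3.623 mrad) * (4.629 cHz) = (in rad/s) 0.0001677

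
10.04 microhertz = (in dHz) 0.0001004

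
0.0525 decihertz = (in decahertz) 0.000525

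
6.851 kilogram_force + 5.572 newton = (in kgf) 7.419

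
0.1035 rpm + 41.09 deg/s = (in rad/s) 0.728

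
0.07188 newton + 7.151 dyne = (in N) 0.07195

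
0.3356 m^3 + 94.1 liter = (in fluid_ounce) 1.453e+04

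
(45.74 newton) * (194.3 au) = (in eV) 8.298e+33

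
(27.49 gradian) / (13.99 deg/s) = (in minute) 0.02947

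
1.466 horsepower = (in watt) 1093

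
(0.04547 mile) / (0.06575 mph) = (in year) 7.895e-05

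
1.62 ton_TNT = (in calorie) 1.62e+09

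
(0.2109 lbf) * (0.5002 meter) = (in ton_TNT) 1.122e-10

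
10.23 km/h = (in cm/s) 284.2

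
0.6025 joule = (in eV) 3.761e+18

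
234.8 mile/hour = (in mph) 234.8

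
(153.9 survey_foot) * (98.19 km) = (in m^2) 4.606e+06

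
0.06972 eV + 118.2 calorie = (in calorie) 118.2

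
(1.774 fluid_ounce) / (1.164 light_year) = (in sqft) 5.128e-20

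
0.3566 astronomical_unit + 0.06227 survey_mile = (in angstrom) 5.335e+20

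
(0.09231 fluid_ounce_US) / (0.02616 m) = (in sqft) 0.001123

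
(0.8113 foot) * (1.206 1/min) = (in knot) 0.009662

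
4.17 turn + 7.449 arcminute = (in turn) 4.17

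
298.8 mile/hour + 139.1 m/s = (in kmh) 981.6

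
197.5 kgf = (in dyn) 1.937e+08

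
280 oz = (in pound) 17.5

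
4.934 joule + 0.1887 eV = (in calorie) 1.179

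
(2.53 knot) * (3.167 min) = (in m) 247.3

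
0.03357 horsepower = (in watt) 25.03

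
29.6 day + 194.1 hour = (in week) 5.384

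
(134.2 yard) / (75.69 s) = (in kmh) 5.837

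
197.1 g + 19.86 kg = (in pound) 44.22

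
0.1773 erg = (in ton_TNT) 4.238e-18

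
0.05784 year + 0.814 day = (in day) 21.93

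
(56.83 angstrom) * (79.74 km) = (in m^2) 0.0004532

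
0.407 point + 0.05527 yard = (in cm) 5.068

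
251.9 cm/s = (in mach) 0.007398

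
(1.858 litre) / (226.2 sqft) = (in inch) 0.003481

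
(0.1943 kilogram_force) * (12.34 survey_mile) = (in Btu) 35.87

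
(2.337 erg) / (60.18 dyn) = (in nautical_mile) 2.097e-07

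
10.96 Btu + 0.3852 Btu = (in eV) 7.471e+22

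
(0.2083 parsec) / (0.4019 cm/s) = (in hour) 4.442e+14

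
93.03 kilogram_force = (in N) 912.3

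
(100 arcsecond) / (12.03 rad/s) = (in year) 1.278e-12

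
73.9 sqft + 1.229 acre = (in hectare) 0.498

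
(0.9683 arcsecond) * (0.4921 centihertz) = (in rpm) 2.206e-07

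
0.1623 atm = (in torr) 123.3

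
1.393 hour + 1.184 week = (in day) 8.346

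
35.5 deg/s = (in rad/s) 0.6196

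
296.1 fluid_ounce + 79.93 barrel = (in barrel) 79.99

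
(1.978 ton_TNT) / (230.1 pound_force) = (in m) 8.086e+06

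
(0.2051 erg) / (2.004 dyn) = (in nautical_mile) 5.526e-07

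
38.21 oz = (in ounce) 38.21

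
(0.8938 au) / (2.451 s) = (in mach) 1.602e+08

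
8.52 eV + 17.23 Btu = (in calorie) 4345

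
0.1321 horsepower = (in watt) 98.51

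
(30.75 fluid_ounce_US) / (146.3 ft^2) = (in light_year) 7.072e-21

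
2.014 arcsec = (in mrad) 0.009764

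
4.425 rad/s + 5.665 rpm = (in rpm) 47.92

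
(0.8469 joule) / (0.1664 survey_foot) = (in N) 16.7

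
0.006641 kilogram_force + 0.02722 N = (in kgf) 0.009417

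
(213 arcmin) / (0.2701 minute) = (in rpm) 0.03651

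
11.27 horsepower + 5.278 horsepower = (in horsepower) 16.55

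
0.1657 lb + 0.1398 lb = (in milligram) 1.386e+05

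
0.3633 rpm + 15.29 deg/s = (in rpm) 2.912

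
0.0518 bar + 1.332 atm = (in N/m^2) 1.401e+05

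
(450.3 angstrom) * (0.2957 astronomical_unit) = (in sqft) 2.144e+04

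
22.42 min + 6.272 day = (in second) 5.432e+05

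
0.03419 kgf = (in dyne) 3.353e+04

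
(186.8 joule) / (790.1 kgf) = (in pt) 68.34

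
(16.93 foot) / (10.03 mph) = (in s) 1.151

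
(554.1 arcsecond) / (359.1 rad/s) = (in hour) 2.078e-09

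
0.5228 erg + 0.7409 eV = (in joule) 5.228e-08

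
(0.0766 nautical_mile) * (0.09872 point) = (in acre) 1.221e-06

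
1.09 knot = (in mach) 0.001647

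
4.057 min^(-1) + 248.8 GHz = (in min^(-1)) 1.493e+13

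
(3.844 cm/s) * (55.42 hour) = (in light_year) 8.106e-13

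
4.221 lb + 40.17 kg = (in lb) 92.78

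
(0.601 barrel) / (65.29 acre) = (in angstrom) 3616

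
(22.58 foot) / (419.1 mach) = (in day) 5.582e-10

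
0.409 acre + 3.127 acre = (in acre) 3.536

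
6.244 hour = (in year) 0.0007128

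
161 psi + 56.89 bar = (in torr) 5.1e+04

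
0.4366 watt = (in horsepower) 0.0005855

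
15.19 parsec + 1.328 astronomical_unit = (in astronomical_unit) 3.133e+06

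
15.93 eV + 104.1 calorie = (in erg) 4.356e+09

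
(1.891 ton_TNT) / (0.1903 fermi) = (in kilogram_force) 4.24e+24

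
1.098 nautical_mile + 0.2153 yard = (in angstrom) 2.034e+13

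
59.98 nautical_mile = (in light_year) 1.174e-11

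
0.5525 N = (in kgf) 0.05634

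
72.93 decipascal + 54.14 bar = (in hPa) 5.414e+04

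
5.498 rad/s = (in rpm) 52.5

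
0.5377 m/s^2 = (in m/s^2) 0.5377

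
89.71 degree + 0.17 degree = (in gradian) 99.87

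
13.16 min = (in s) 789.6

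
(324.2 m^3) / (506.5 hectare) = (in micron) 64.01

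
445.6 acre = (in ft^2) 1.941e+07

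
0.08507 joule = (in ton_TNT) 2.033e-11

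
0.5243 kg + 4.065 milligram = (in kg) 0.5243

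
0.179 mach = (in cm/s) 6095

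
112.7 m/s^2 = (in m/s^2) 112.7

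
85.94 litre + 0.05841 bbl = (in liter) 95.23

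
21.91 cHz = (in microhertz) 2.191e+05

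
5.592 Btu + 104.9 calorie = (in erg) 6.339e+10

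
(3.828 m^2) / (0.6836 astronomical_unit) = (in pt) 1.061e-07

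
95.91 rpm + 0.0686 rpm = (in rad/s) 10.05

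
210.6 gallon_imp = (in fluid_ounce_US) 3.237e+04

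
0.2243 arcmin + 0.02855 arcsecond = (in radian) 6.538e-05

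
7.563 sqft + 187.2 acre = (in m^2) 7.576e+05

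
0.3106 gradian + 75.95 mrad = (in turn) 0.01286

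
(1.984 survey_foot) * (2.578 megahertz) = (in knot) 3.03e+06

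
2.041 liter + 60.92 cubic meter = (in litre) 6.092e+04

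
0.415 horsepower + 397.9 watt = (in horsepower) 0.9486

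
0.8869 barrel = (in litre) 141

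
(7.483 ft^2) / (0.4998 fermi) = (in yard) 1.521e+15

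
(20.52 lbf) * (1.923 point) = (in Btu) 5.869e-05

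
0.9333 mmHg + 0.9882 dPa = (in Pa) 124.5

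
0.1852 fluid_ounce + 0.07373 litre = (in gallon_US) 0.02092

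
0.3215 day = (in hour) 7.716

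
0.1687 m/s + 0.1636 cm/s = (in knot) 0.3311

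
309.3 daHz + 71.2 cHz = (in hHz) 30.94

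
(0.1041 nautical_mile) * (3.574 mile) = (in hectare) 110.9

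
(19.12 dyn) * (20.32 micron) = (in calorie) 9.286e-10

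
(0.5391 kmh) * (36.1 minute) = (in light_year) 3.428e-14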